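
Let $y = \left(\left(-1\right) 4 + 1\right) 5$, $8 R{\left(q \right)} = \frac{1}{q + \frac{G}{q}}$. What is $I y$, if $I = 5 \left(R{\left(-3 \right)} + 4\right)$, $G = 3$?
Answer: $- \frac{9525}{32} \approx -297.66$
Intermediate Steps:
$R{\left(q \right)} = \frac{1}{8 \left(q + \frac{3}{q}\right)}$
$I = \frac{635}{32}$ ($I = 5 \left(\frac{1}{8} \left(-3\right) \frac{1}{3 + \left(-3\right)^{2}} + 4\right) = 5 \left(\frac{1}{8} \left(-3\right) \frac{1}{3 + 9} + 4\right) = 5 \left(\frac{1}{8} \left(-3\right) \frac{1}{12} + 4\right) = 5 \left(- \frac{1}{32} + 4\right) = 5 \cdot \frac{127}{32} = \frac{635}{32} \approx 19.844$)
$y = -15$ ($y = \left(-4 + 1\right) 5 = \left(-3\right) 5 = -15$)
$I y = \frac{635}{32} \left(-15\right) = - \frac{9525}{32}$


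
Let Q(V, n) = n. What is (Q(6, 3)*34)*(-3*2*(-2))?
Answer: 1224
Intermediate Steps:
(Q(6, 3)*34)*(-3*2*(-2)) = (3*34)*(-3*2*(-2)) = 102*(-6*(-2)) = 102*12 = 1224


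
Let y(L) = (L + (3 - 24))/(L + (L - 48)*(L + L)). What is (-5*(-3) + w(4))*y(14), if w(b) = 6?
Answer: 21/134 ≈ 0.15672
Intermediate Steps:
y(L) = (-21 + L)/(L + 2*L*(-48 + L)) (y(L) = (L - 21)/(L + (-48 + L)*(2*L)) = (-21 + L)/(L + 2*L*(-48 + L)))
(-5*(-3) + w(4))*y(14) = (-5*(-3) + 6)*((-21 + 14)/(14*(-95 + 2*14))) = (15 + 6)*((1/14)*(-7)/(-95 + 28)) = 21*((1/14)*(-7)/(-67)) = 21*((1/14)*(-1/67)*(-7)) = 21*(1/134) = 21/134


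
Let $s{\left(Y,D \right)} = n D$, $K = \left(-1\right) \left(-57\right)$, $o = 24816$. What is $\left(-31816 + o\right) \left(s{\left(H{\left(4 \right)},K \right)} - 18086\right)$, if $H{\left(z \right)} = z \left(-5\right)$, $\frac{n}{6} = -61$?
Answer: $272636000$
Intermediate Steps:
$n = -366$ ($n = 6 \left(-61\right) = -366$)
$H{\left(z \right)} = - 5 z$
$K = 57$
$s{\left(Y,D \right)} = - 366 D$
$\left(-31816 + o\right) \left(s{\left(H{\left(4 \right)},K \right)} - 18086\right) = \left(-31816 + 24816\right) \left(\left(-366\right) 57 - 18086\right) = - 7000 \left(-20862 - 18086\right) = \left(-7000\right) \left(-38948\right) = 272636000$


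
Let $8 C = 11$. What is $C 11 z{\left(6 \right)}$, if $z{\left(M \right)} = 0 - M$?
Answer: $- \frac{363}{4} \approx -90.75$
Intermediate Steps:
$C = \frac{11}{8}$ ($C = \frac{1}{8} \cdot 11 = \frac{11}{8} \approx 1.375$)
$z{\left(M \right)} = - M$
$C 11 z{\left(6 \right)} = \frac{11}{8} \cdot 11 \left(\left(-1\right) 6\right) = \frac{121}{8} \left(-6\right) = - \frac{363}{4}$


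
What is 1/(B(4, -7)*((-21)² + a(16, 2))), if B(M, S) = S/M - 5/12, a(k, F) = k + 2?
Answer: -2/1989 ≈ -0.0010055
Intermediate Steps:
a(k, F) = 2 + k
B(M, S) = -5/12 + S/M (B(M, S) = S/M - 5*1/12 = S/M - 5/12 = -5/12 + S/M)
1/(B(4, -7)*((-21)² + a(16, 2))) = 1/((-5/12 - 7/4)*((-21)² + (2 + 16))) = 1/((-5/12 - 7*¼)*(441 + 18)) = 1/((-5/12 - 7/4)*459) = 1/(-13/6*459) = 1/(-1989/2) = -2/1989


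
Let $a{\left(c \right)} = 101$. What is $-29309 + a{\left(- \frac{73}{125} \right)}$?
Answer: $-29208$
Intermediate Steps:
$-29309 + a{\left(- \frac{73}{125} \right)} = -29309 + 101 = -29208$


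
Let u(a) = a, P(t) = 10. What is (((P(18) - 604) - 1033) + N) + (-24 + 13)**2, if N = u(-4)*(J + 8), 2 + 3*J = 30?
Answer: -4726/3 ≈ -1575.3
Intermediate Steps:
J = 28/3 (J = -2/3 + (1/3)*30 = -2/3 + 10 = 28/3 ≈ 9.3333)
N = -208/3 (N = -4*(28/3 + 8) = -4*52/3 = -208/3 ≈ -69.333)
(((P(18) - 604) - 1033) + N) + (-24 + 13)**2 = (((10 - 604) - 1033) - 208/3) + (-24 + 13)**2 = ((-594 - 1033) - 208/3) + (-11)**2 = (-1627 - 208/3) + 121 = -5089/3 + 121 = -4726/3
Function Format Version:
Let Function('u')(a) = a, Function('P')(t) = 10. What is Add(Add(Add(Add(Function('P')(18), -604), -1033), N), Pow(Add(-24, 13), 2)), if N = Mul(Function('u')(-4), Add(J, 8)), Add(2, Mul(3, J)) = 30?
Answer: Rational(-4726, 3) ≈ -1575.3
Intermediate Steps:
J = Rational(28, 3) (J = Add(Rational(-2, 3), Mul(Rational(1, 3), 30)) = Add(Rational(-2, 3), 10) = Rational(28, 3) ≈ 9.3333)
N = Rational(-208, 3) (N = Mul(-4, Add(Rational(28, 3), 8)) = Mul(-4, Rational(52, 3)) = Rational(-208, 3) ≈ -69.333)
Add(Add(Add(Add(Function('P')(18), -604), -1033), N), Pow(Add(-24, 13), 2)) = Add(Add(Add(Add(10, -604), -1033), Rational(-208, 3)), Pow(Add(-24, 13), 2)) = Add(Add(Add(-594, -1033), Rational(-208, 3)), Pow(-11, 2)) = Add(Add(-1627, Rational(-208, 3)), 121) = Add(Rational(-5089, 3), 121) = Rational(-4726, 3)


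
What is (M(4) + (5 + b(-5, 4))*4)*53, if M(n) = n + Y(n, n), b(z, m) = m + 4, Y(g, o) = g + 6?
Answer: 3498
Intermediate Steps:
Y(g, o) = 6 + g
b(z, m) = 4 + m
M(n) = 6 + 2*n (M(n) = n + (6 + n) = 6 + 2*n)
(M(4) + (5 + b(-5, 4))*4)*53 = ((6 + 2*4) + (5 + (4 + 4))*4)*53 = ((6 + 8) + (5 + 8)*4)*53 = (14 + 13*4)*53 = (14 + 52)*53 = 66*53 = 3498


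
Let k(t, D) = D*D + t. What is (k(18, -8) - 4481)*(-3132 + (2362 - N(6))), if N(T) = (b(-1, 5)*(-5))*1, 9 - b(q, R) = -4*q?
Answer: 3277255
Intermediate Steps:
b(q, R) = 9 + 4*q (b(q, R) = 9 - (-4)*q = 9 + 4*q)
N(T) = -25 (N(T) = ((9 + 4*(-1))*(-5))*1 = ((9 - 4)*(-5))*1 = (5*(-5))*1 = -25*1 = -25)
k(t, D) = t + D² (k(t, D) = D² + t = t + D²)
(k(18, -8) - 4481)*(-3132 + (2362 - N(6))) = ((18 + (-8)²) - 4481)*(-3132 + (2362 - 1*(-25))) = ((18 + 64) - 4481)*(-3132 + (2362 + 25)) = (82 - 4481)*(-3132 + 2387) = -4399*(-745) = 3277255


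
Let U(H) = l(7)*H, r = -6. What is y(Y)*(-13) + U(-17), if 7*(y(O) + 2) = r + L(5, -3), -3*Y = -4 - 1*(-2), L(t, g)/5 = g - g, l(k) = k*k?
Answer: -5571/7 ≈ -795.86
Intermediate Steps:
l(k) = k**2
L(t, g) = 0 (L(t, g) = 5*(g - g) = 5*0 = 0)
Y = 2/3 (Y = -(-4 - 1*(-2))/3 = -(-4 + 2)/3 = -1/3*(-2) = 2/3 ≈ 0.66667)
U(H) = 49*H (U(H) = 7**2*H = 49*H)
y(O) = -20/7 (y(O) = -2 + (-6 + 0)/7 = -2 + (1/7)*(-6) = -2 - 6/7 = -20/7)
y(Y)*(-13) + U(-17) = -20/7*(-13) + 49*(-17) = 260/7 - 833 = -5571/7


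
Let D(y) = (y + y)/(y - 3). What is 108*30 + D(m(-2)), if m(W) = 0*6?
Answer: 3240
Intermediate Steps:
m(W) = 0
D(y) = 2*y/(-3 + y) (D(y) = (2*y)/(-3 + y) = 2*y/(-3 + y))
108*30 + D(m(-2)) = 108*30 + 2*0/(-3 + 0) = 3240 + 2*0/(-3) = 3240 + 2*0*(-⅓) = 3240 + 0 = 3240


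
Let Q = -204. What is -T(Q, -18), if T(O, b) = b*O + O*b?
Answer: -7344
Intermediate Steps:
T(O, b) = 2*O*b (T(O, b) = O*b + O*b = 2*O*b)
-T(Q, -18) = -2*(-204)*(-18) = -1*7344 = -7344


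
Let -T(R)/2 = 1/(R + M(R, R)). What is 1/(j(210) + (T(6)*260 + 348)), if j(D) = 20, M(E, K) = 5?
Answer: 11/3528 ≈ 0.0031179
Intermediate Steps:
T(R) = -2/(5 + R) (T(R) = -2/(R + 5) = -2/(5 + R))
1/(j(210) + (T(6)*260 + 348)) = 1/(20 + (-2/(5 + 6)*260 + 348)) = 1/(20 + (-2/11*260 + 348)) = 1/(20 + (-520/11 + 348)) = 1/(20 + 3308/11) = 1/(3528/11) = 11/3528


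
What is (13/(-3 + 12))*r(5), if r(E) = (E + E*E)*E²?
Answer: 3250/3 ≈ 1083.3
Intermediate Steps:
r(E) = E²*(E + E²) (r(E) = (E + E²)*E² = E²*(E + E²))
(13/(-3 + 12))*r(5) = (13/(-3 + 12))*(5³*(1 + 5)) = (13/9)*(125*6) = (13*(⅑))*750 = (13/9)*750 = 3250/3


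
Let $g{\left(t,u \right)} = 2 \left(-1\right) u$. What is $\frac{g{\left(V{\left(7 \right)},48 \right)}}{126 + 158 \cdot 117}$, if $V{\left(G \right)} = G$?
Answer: $- \frac{8}{1551} \approx -0.005158$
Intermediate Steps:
$g{\left(t,u \right)} = - 2 u$
$\frac{g{\left(V{\left(7 \right)},48 \right)}}{126 + 158 \cdot 117} = \frac{\left(-2\right) 48}{126 + 158 \cdot 117} = - \frac{96}{126 + 18486} = - \frac{96}{18612} = \left(-96\right) \frac{1}{18612} = - \frac{8}{1551}$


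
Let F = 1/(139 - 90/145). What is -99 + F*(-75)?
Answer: -399462/4013 ≈ -99.542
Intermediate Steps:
F = 29/4013 (F = 1/(139 - 90*1/145) = 1/(139 - 18/29) = 1/(4013/29) = 29/4013 ≈ 0.0072265)
-99 + F*(-75) = -99 + (29/4013)*(-75) = -99 - 2175/4013 = -399462/4013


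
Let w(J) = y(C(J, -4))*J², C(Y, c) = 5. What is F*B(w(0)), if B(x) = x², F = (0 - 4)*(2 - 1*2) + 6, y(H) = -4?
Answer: 0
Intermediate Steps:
w(J) = -4*J²
F = 6 (F = -4*(2 - 2) + 6 = -4*0 + 6 = 0 + 6 = 6)
F*B(w(0)) = 6*(-4*0²)² = 6*(-4*0)² = 6*0² = 6*0 = 0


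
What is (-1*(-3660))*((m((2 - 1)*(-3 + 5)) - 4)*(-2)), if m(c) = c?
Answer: 14640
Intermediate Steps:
(-1*(-3660))*((m((2 - 1)*(-3 + 5)) - 4)*(-2)) = (-1*(-3660))*(((2 - 1)*(-3 + 5) - 4)*(-2)) = 3660*((1*2 - 4)*(-2)) = 3660*((2 - 4)*(-2)) = 3660*(-2*(-2)) = 3660*4 = 14640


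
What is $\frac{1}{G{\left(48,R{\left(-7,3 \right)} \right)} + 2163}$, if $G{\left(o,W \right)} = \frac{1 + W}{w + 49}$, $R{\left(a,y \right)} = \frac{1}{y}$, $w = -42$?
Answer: $\frac{21}{45427} \approx 0.00046228$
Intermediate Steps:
$G{\left(o,W \right)} = \frac{1}{7} + \frac{W}{7}$ ($G{\left(o,W \right)} = \frac{1 + W}{-42 + 49} = \frac{1 + W}{7} = \left(1 + W\right) \frac{1}{7} = \frac{1}{7} + \frac{W}{7}$)
$\frac{1}{G{\left(48,R{\left(-7,3 \right)} \right)} + 2163} = \frac{1}{\left(\frac{1}{7} + \frac{1}{7 \cdot 3}\right) + 2163} = \frac{1}{\left(\frac{1}{7} + \frac{1}{7} \cdot \frac{1}{3}\right) + 2163} = \frac{1}{\left(\frac{1}{7} + \frac{1}{21}\right) + 2163} = \frac{1}{\frac{4}{21} + 2163} = \frac{1}{\frac{45427}{21}} = \frac{21}{45427}$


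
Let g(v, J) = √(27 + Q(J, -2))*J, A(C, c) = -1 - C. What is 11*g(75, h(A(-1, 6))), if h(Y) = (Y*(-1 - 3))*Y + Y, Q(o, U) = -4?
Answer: 0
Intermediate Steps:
h(Y) = Y - 4*Y² (h(Y) = (Y*(-4))*Y + Y = (-4*Y)*Y + Y = -4*Y² + Y = Y - 4*Y²)
g(v, J) = J*√23 (g(v, J) = √(27 - 4)*J = √23*J = J*√23)
11*g(75, h(A(-1, 6))) = 11*(((-1 - 1*(-1))*(1 - 4*(-1 - 1*(-1))))*√23) = 11*(((-1 + 1)*(1 - 4*(-1 + 1)))*√23) = 11*((0*(1 - 4*0))*√23) = 11*((0*(1 + 0))*√23) = 11*((0*1)*√23) = 11*(0*√23) = 11*0 = 0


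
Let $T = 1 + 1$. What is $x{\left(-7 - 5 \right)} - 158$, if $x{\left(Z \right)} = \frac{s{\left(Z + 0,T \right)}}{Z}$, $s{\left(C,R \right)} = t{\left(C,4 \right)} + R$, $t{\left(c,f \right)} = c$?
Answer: $- \frac{943}{6} \approx -157.17$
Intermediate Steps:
$T = 2$
$s{\left(C,R \right)} = C + R$
$x{\left(Z \right)} = \frac{2 + Z}{Z}$ ($x{\left(Z \right)} = \frac{\left(Z + 0\right) + 2}{Z} = \frac{Z + 2}{Z} = \frac{2 + Z}{Z}$)
$x{\left(-7 - 5 \right)} - 158 = \frac{2 - 12}{-7 - 5} - 158 = \frac{2 - 12}{-12} - 158 = \left(- \frac{1}{12}\right) \left(-10\right) - 158 = \frac{5}{6} - 158 = - \frac{943}{6}$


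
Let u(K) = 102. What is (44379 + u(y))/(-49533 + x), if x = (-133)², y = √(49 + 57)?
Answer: -44481/31844 ≈ -1.3968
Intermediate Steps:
y = √106 ≈ 10.296
x = 17689
(44379 + u(y))/(-49533 + x) = (44379 + 102)/(-49533 + 17689) = 44481/(-31844) = 44481*(-1/31844) = -44481/31844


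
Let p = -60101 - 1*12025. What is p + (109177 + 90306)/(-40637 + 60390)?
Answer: -1424505395/19753 ≈ -72116.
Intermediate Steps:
p = -72126 (p = -60101 - 12025 = -72126)
p + (109177 + 90306)/(-40637 + 60390) = -72126 + (109177 + 90306)/(-40637 + 60390) = -72126 + 199483/19753 = -1424505395/19753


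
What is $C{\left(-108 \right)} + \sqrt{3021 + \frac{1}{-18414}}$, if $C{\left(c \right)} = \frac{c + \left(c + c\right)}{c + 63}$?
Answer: $\frac{36}{5} + \frac{\sqrt{113816305878}}{6138} \approx 62.164$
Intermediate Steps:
$C{\left(c \right)} = \frac{3 c}{63 + c}$ ($C{\left(c \right)} = \frac{c + 2 c}{63 + c} = \frac{3 c}{63 + c}$)
$C{\left(-108 \right)} + \sqrt{3021 + \frac{1}{-18414}} = 3 \left(-108\right) \frac{1}{63 - 108} + \sqrt{3021 + \frac{1}{-18414}} = 3 \left(-108\right) \frac{1}{-45} + \sqrt{3021 - \frac{1}{18414}} = 3 \left(-108\right) \left(- \frac{1}{45}\right) + \sqrt{\frac{55628693}{18414}} = \frac{36}{5} + \frac{\sqrt{113816305878}}{6138}$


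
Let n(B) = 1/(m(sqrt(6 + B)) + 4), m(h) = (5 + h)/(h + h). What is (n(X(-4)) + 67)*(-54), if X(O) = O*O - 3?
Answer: -2748060/757 + 270*sqrt(19)/757 ≈ -3628.6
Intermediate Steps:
X(O) = -3 + O**2 (X(O) = O**2 - 3 = -3 + O**2)
m(h) = (5 + h)/(2*h) (m(h) = (5 + h)/((2*h)) = (5 + h)*(1/(2*h)) = (5 + h)/(2*h))
n(B) = 1/(4 + (5 + sqrt(6 + B))/(2*sqrt(6 + B))) (n(B) = 1/((5 + sqrt(6 + B))/(2*(sqrt(6 + B))) + 4) = 1/((5 + sqrt(6 + B))/(2*sqrt(6 + B)) + 4) = 1/(4 + (5 + sqrt(6 + B))/(2*sqrt(6 + B))))
(n(X(-4)) + 67)*(-54) = (2*sqrt(6 + (-3 + (-4)**2))/(5 + 9*sqrt(6 + (-3 + (-4)**2))) + 67)*(-54) = (2*sqrt(6 + (-3 + 16))/(5 + 9*sqrt(6 + (-3 + 16))) + 67)*(-54) = (2*sqrt(6 + 13)/(5 + 9*sqrt(6 + 13)) + 67)*(-54) = (2*sqrt(19)/(5 + 9*sqrt(19)) + 67)*(-54) = (67 + 2*sqrt(19)/(5 + 9*sqrt(19)))*(-54) = -3618 - 108*sqrt(19)/(5 + 9*sqrt(19))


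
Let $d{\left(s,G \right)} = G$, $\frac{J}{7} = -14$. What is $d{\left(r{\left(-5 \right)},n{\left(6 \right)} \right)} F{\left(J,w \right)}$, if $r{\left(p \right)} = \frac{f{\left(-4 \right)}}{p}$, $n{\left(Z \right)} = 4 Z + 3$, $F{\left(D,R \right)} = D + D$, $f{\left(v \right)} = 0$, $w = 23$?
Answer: $-5292$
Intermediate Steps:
$J = -98$ ($J = 7 \left(-14\right) = -98$)
$F{\left(D,R \right)} = 2 D$
$n{\left(Z \right)} = 3 + 4 Z$
$r{\left(p \right)} = 0$ ($r{\left(p \right)} = \frac{0}{p} = 0$)
$d{\left(r{\left(-5 \right)},n{\left(6 \right)} \right)} F{\left(J,w \right)} = \left(3 + 4 \cdot 6\right) 2 \left(-98\right) = \left(3 + 24\right) \left(-196\right) = 27 \left(-196\right) = -5292$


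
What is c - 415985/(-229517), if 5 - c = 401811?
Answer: -92220891717/229517 ≈ -4.0180e+5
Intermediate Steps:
c = -401806 (c = 5 - 1*401811 = 5 - 401811 = -401806)
c - 415985/(-229517) = -401806 - 415985/(-229517) = -401806 - 415985*(-1)/229517 = -401806 - 1*(-415985/229517) = -401806 + 415985/229517 = -92220891717/229517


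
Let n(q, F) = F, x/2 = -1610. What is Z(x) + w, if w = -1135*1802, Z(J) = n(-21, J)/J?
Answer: -2045269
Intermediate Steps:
x = -3220 (x = 2*(-1610) = -3220)
Z(J) = 1 (Z(J) = J/J = 1)
w = -2045270
Z(x) + w = 1 - 2045270 = -2045269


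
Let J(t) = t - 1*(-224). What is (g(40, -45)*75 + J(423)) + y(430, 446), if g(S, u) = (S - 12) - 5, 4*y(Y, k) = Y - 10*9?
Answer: 2457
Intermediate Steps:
J(t) = 224 + t (J(t) = t + 224 = 224 + t)
y(Y, k) = -45/2 + Y/4 (y(Y, k) = (Y - 10*9)/4 = (Y - 90)/4 = (-90 + Y)/4 = -45/2 + Y/4)
g(S, u) = -17 + S (g(S, u) = (-12 + S) - 5 = -17 + S)
(g(40, -45)*75 + J(423)) + y(430, 446) = ((-17 + 40)*75 + (224 + 423)) + (-45/2 + (¼)*430) = (23*75 + 647) + (-45/2 + 215/2) = (1725 + 647) + 85 = 2372 + 85 = 2457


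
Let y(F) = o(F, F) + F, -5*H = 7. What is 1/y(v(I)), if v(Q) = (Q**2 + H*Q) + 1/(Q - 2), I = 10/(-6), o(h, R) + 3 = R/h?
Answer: 99/281 ≈ 0.35231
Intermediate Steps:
o(h, R) = -3 + R/h
H = -7/5 (H = -1/5*7 = -7/5 ≈ -1.4000)
I = -5/3 (I = 10*(-1/6) = -5/3 ≈ -1.6667)
v(Q) = Q**2 + 1/(-2 + Q) - 7*Q/5 (v(Q) = (Q**2 - 7*Q/5) + 1/(Q - 2) = (Q**2 - 7*Q/5) + 1/(-2 + Q) = Q**2 + 1/(-2 + Q) - 7*Q/5)
y(F) = -2 + F (y(F) = (-3 + F/F) + F = (-3 + 1) + F = -2 + F)
1/y(v(I)) = 1/(-2 + (5 - 17*(-5/3)**2 + 5*(-5/3)**3 + 14*(-5/3))/(5*(-2 - 5/3))) = 1/(-2 + (5 - 17*25/9 + 5*(-125/27) - 70/3)/(5*(-11/3))) = 1/(-2 + (1/5)*(-3/11)*(5 - 425/9 - 625/27 - 70/3)) = 1/(-2 + (1/5)*(-3/11)*(-2395/27)) = 1/(-2 + 479/99) = 1/(281/99) = 99/281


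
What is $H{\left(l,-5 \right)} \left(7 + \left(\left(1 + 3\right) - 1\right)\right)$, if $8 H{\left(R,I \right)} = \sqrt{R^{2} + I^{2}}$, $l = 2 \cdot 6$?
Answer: $\frac{65}{4} \approx 16.25$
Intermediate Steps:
$l = 12$
$H{\left(R,I \right)} = \frac{\sqrt{I^{2} + R^{2}}}{8}$ ($H{\left(R,I \right)} = \frac{\sqrt{R^{2} + I^{2}}}{8} = \frac{\sqrt{I^{2} + R^{2}}}{8}$)
$H{\left(l,-5 \right)} \left(7 + \left(\left(1 + 3\right) - 1\right)\right) = \frac{\sqrt{\left(-5\right)^{2} + 12^{2}}}{8} \left(7 + \left(\left(1 + 3\right) - 1\right)\right) = \frac{\sqrt{25 + 144}}{8} \left(7 + \left(4 - 1\right)\right) = \frac{\sqrt{169}}{8} \left(7 + 3\right) = \frac{1}{8} \cdot 13 \cdot 10 = \frac{13}{8} \cdot 10 = \frac{65}{4}$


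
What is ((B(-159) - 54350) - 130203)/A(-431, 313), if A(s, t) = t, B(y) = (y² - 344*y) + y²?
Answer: -79295/313 ≈ -253.34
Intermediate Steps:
B(y) = -344*y + 2*y²
((B(-159) - 54350) - 130203)/A(-431, 313) = ((2*(-159)*(-172 - 159) - 54350) - 130203)/313 = ((2*(-159)*(-331) - 54350) - 130203)*(1/313) = ((105258 - 54350) - 130203)*(1/313) = (50908 - 130203)*(1/313) = -79295*1/313 = -79295/313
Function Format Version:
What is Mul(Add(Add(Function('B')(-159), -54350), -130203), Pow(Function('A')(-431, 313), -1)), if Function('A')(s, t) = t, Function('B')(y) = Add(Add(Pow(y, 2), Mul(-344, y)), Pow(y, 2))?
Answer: Rational(-79295, 313) ≈ -253.34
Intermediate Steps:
Function('B')(y) = Add(Mul(-344, y), Mul(2, Pow(y, 2)))
Mul(Add(Add(Function('B')(-159), -54350), -130203), Pow(Function('A')(-431, 313), -1)) = Mul(Add(Add(Mul(2, -159, Add(-172, -159)), -54350), -130203), Pow(313, -1)) = Mul(Add(Add(Mul(2, -159, -331), -54350), -130203), Rational(1, 313)) = Mul(Add(Add(105258, -54350), -130203), Rational(1, 313)) = Mul(Add(50908, -130203), Rational(1, 313)) = Mul(-79295, Rational(1, 313)) = Rational(-79295, 313)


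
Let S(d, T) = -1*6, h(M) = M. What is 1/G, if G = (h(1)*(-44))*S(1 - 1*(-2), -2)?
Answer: 1/264 ≈ 0.0037879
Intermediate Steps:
S(d, T) = -6
G = 264 (G = (1*(-44))*(-6) = -44*(-6) = 264)
1/G = 1/264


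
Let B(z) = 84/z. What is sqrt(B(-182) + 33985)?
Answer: sqrt(5743387)/13 ≈ 184.35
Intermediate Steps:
sqrt(B(-182) + 33985) = sqrt(84/(-182) + 33985) = sqrt(84*(-1/182) + 33985) = sqrt(-6/13 + 33985) = sqrt(441799/13) = sqrt(5743387)/13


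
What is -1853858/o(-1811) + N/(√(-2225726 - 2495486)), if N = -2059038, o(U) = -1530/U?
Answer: -1678668419/765 + 1029519*I*√1180303/1180303 ≈ -2.1943e+6 + 947.63*I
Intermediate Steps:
-1853858/o(-1811) + N/(√(-2225726 - 2495486)) = -1853858/((-1530/(-1811))) - 2059038/√(-2225726 - 2495486) = -1853858/((-1530*(-1/1811))) - 2059038*(-I*√1180303/2360606) = -1853858/1530/1811 - 2059038*(-I*√1180303/2360606) = -1853858*1811/1530 - (-1029519)*I*√1180303/1180303 = -1678668419/765 + 1029519*I*√1180303/1180303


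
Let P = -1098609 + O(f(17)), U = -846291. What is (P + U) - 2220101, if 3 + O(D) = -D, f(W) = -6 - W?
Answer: -4164981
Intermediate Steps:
O(D) = -3 - D
P = -1098589 (P = -1098609 + (-3 - (-6 - 1*17)) = -1098609 + (-3 - (-6 - 17)) = -1098609 + (-3 - 1*(-23)) = -1098609 + (-3 + 23) = -1098609 + 20 = -1098589)
(P + U) - 2220101 = (-1098589 - 846291) - 2220101 = -1944880 - 2220101 = -4164981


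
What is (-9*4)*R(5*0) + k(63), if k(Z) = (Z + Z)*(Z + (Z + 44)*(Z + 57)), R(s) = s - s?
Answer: 1625778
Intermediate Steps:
R(s) = 0
k(Z) = 2*Z*(Z + (44 + Z)*(57 + Z)) (k(Z) = (2*Z)*(Z + (44 + Z)*(57 + Z)) = 2*Z*(Z + (44 + Z)*(57 + Z)))
(-9*4)*R(5*0) + k(63) = -9*4*0 + 2*63*(2508 + 63² + 102*63) = -36*0 + 2*63*(2508 + 3969 + 6426) = 0 + 2*63*12903 = 0 + 1625778 = 1625778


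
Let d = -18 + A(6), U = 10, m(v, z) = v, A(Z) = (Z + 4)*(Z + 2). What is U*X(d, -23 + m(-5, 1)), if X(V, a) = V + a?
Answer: 340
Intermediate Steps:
A(Z) = (2 + Z)*(4 + Z) (A(Z) = (4 + Z)*(2 + Z) = (2 + Z)*(4 + Z))
d = 62 (d = -18 + (8 + 6² + 6*6) = -18 + (8 + 36 + 36) = -18 + 80 = 62)
U*X(d, -23 + m(-5, 1)) = 10*(62 + (-23 - 5)) = 10*(62 - 28) = 10*34 = 340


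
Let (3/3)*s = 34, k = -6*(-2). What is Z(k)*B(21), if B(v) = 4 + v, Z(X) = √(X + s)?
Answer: 25*√46 ≈ 169.56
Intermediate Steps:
k = 12
s = 34
Z(X) = √(34 + X) (Z(X) = √(X + 34) = √(34 + X))
Z(k)*B(21) = √(34 + 12)*(4 + 21) = √46*25 = 25*√46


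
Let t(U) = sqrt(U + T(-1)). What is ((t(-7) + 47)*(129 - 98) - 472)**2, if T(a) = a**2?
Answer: 964459 + 61070*I*sqrt(6) ≈ 9.6446e+5 + 1.4959e+5*I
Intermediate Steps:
t(U) = sqrt(1 + U) (t(U) = sqrt(U + (-1)**2) = sqrt(U + 1) = sqrt(1 + U))
((t(-7) + 47)*(129 - 98) - 472)**2 = ((sqrt(1 - 7) + 47)*(129 - 98) - 472)**2 = ((sqrt(-6) + 47)*31 - 472)**2 = ((I*sqrt(6) + 47)*31 - 472)**2 = ((47 + I*sqrt(6))*31 - 472)**2 = ((1457 + 31*I*sqrt(6)) - 472)**2 = (985 + 31*I*sqrt(6))**2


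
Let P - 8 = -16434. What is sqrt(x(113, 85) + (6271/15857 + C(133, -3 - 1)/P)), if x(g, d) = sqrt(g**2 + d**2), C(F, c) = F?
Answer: sqrt(26280728756829130 + 67843100805594724*sqrt(19994))/260467082 ≈ 11.907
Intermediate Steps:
P = -16426 (P = 8 - 16434 = -16426)
x(g, d) = sqrt(d**2 + g**2)
sqrt(x(113, 85) + (6271/15857 + C(133, -3 - 1)/P)) = sqrt(sqrt(85**2 + 113**2) + (6271/15857 + 133/(-16426))) = sqrt(sqrt(7225 + 12769) + (6271*(1/15857) + 133*(-1/16426))) = sqrt(sqrt(19994) + (6271/15857 - 133/16426)) = sqrt(sqrt(19994) + 100898465/260467082) = sqrt(100898465/260467082 + sqrt(19994))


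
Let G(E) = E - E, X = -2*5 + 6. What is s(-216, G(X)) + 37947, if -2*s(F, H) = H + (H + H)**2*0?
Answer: 37947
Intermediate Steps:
X = -4 (X = -10 + 6 = -4)
G(E) = 0
s(F, H) = -H/2 (s(F, H) = -(H + (H + H)**2*0)/2 = -(H + (2*H)**2*0)/2 = -(H + (4*H**2)*0)/2 = -(H + 0)/2 = -H/2)
s(-216, G(X)) + 37947 = -1/2*0 + 37947 = 0 + 37947 = 37947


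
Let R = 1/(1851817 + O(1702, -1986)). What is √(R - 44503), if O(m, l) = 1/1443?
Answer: I*√79443449406287455876999/1336085966 ≈ 210.96*I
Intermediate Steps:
O(m, l) = 1/1443
R = 1443/2672171932 (R = 1/(1851817 + 1/1443) = 1/(2672171932/1443) = 1443/2672171932 ≈ 5.4001e-7)
√(R - 44503) = √(1443/2672171932 - 44503) = √(-118919667488353/2672171932) = I*√79443449406287455876999/1336085966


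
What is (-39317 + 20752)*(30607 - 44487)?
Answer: 257682200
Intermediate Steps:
(-39317 + 20752)*(30607 - 44487) = -18565*(-13880) = 257682200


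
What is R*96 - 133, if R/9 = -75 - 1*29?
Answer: -89989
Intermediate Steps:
R = -936 (R = 9*(-75 - 1*29) = 9*(-75 - 29) = 9*(-104) = -936)
R*96 - 133 = -936*96 - 133 = -89856 - 133 = -89989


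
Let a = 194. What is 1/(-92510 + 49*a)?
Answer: -1/83004 ≈ -1.2048e-5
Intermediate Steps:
1/(-92510 + 49*a) = 1/(-92510 + 49*194) = 1/(-92510 + 9506) = 1/(-83004) = -1/83004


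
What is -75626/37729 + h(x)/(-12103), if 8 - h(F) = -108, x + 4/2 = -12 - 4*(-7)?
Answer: -919678042/456634087 ≈ -2.0140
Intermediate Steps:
x = 14 (x = -2 + (-12 - 4*(-7)) = -2 + (-12 + 28) = -2 + 16 = 14)
h(F) = 116 (h(F) = 8 - 1*(-108) = 8 + 108 = 116)
-75626/37729 + h(x)/(-12103) = -75626/37729 + 116/(-12103) = -75626*1/37729 + 116*(-1/12103) = -75626/37729 - 116/12103 = -919678042/456634087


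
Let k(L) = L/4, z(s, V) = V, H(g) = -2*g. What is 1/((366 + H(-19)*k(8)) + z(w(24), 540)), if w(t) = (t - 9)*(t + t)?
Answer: 1/982 ≈ 0.0010183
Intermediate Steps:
w(t) = 2*t*(-9 + t) (w(t) = (-9 + t)*(2*t) = 2*t*(-9 + t))
k(L) = L/4 (k(L) = L*(¼) = L/4)
1/((366 + H(-19)*k(8)) + z(w(24), 540)) = 1/((366 + (-2*(-19))*((¼)*8)) + 540) = 1/((366 + 38*2) + 540) = 1/((366 + 76) + 540) = 1/(442 + 540) = 1/982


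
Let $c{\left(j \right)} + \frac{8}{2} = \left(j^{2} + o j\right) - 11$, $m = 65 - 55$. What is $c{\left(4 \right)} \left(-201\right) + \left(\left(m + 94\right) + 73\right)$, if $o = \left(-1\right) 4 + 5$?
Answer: $-828$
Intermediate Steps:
$m = 10$
$o = 1$ ($o = -4 + 5 = 1$)
$c{\left(j \right)} = -15 + j + j^{2}$ ($c{\left(j \right)} = -4 - \left(11 - j - j^{2}\right) = -4 + \left(-11 + j + j^{2}\right) = -15 + j + j^{2}$)
$c{\left(4 \right)} \left(-201\right) + \left(\left(m + 94\right) + 73\right) = \left(-15 + 4 + 4^{2}\right) \left(-201\right) + \left(\left(10 + 94\right) + 73\right) = \left(-15 + 4 + 16\right) \left(-201\right) + \left(104 + 73\right) = 5 \left(-201\right) + 177 = -1005 + 177 = -828$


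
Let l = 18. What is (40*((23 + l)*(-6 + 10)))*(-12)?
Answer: -78720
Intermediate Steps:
(40*((23 + l)*(-6 + 10)))*(-12) = (40*((23 + 18)*(-6 + 10)))*(-12) = (40*(41*4))*(-12) = (40*164)*(-12) = 6560*(-12) = -78720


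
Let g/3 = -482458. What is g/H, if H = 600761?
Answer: -1447374/600761 ≈ -2.4092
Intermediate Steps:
g = -1447374 (g = 3*(-482458) = -1447374)
g/H = -1447374/600761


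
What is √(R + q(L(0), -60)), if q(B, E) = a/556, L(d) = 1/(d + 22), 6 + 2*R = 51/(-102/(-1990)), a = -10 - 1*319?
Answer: √38171207/278 ≈ 22.224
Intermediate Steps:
a = -329 (a = -10 - 319 = -329)
R = 989/2 (R = -3 + (51/(-102/(-1990)))/2 = -3 + (51/(-102*(-1/1990)))/2 = -3 + (51/(51/995))/2 = -3 + ((995/51)*51)/2 = -3 + (½)*995 = -3 + 995/2 = 989/2 ≈ 494.50)
L(d) = 1/(22 + d)
q(B, E) = -329/556
√(R + q(L(0), -60)) = √(989/2 - 329/556) = √(274613/556) = √38171207/278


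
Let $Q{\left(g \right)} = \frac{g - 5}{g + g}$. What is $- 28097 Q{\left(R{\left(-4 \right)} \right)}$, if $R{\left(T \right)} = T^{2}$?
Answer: $- \frac{309067}{32} \approx -9658.3$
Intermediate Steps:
$Q{\left(g \right)} = \frac{-5 + g}{2 g}$
$- 28097 Q{\left(R{\left(-4 \right)} \right)} = - 28097 \frac{-5 + \left(-4\right)^{2}}{2 \left(-4\right)^{2}} = - 28097 \frac{-5 + 16}{2 \cdot 16} = - 28097 \cdot \frac{1}{2} \cdot \frac{1}{16} \cdot 11 = \left(-28097\right) \frac{11}{32} = - \frac{309067}{32}$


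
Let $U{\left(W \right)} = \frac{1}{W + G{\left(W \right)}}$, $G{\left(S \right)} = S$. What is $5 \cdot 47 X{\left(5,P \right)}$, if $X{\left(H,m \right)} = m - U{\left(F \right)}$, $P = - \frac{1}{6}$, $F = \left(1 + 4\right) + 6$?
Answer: $- \frac{1645}{33} \approx -49.849$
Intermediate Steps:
$F = 11$ ($F = 5 + 6 = 11$)
$U{\left(W \right)} = \frac{1}{2 W}$ ($U{\left(W \right)} = \frac{1}{W + W} = \frac{1}{2 W}$)
$P = - \frac{1}{6}$ ($P = \left(-1\right) \frac{1}{6} = - \frac{1}{6} \approx -0.16667$)
$X{\left(H,m \right)} = - \frac{1}{22} + m$ ($X{\left(H,m \right)} = m - \frac{1}{2 \cdot 11} = m - \frac{1}{2} \cdot \frac{1}{11} = m - \frac{1}{22} = - \frac{1}{22} + m$)
$5 \cdot 47 X{\left(5,P \right)} = 5 \cdot 47 \left(- \frac{1}{22} - \frac{1}{6}\right) = 235 \left(- \frac{7}{33}\right) = - \frac{1645}{33}$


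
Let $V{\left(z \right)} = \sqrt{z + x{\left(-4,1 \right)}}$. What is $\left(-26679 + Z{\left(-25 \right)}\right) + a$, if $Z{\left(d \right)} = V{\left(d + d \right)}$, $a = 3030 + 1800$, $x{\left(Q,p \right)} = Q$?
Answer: $-21849 + 3 i \sqrt{6} \approx -21849.0 + 7.3485 i$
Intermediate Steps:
$a = 4830$
$V{\left(z \right)} = \sqrt{-4 + z}$ ($V{\left(z \right)} = \sqrt{z - 4} = \sqrt{-4 + z}$)
$Z{\left(d \right)} = \sqrt{-4 + 2 d}$ ($Z{\left(d \right)} = \sqrt{-4 + \left(d + d\right)} = \sqrt{-4 + 2 d}$)
$\left(-26679 + Z{\left(-25 \right)}\right) + a = \left(-26679 + \sqrt{-4 + 2 \left(-25\right)}\right) + 4830 = \left(-26679 + \sqrt{-4 - 50}\right) + 4830 = \left(-26679 + \sqrt{-54}\right) + 4830 = \left(-26679 + 3 i \sqrt{6}\right) + 4830 = -21849 + 3 i \sqrt{6}$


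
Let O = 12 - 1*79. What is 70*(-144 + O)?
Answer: -14770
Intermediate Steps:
O = -67 (O = 12 - 79 = -67)
70*(-144 + O) = 70*(-144 - 67) = 70*(-211) = -14770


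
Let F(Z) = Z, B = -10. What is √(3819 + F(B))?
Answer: √3809 ≈ 61.717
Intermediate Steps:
√(3819 + F(B)) = √(3819 - 10) = √3809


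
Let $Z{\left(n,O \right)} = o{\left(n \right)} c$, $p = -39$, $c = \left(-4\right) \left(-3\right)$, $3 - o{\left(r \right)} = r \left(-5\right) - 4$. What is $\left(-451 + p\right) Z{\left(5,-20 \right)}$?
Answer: $-188160$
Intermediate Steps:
$o{\left(r \right)} = 7 + 5 r$ ($o{\left(r \right)} = 3 - \left(r \left(-5\right) - 4\right) = 3 - \left(- 5 r - 4\right) = 3 - \left(-4 - 5 r\right) = 3 + \left(4 + 5 r\right) = 7 + 5 r$)
$c = 12$
$Z{\left(n,O \right)} = 84 + 60 n$ ($Z{\left(n,O \right)} = \left(7 + 5 n\right) 12 = 84 + 60 n$)
$\left(-451 + p\right) Z{\left(5,-20 \right)} = \left(-451 - 39\right) \left(84 + 60 \cdot 5\right) = - 490 \left(84 + 300\right) = \left(-490\right) 384 = -188160$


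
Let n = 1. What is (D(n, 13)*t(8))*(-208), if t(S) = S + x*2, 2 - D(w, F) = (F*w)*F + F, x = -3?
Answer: 74880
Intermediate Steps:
D(w, F) = 2 - F - w*F² (D(w, F) = 2 - ((F*w)*F + F) = 2 - (w*F² + F) = 2 - (F + w*F²) = 2 + (-F - w*F²) = 2 - F - w*F²)
t(S) = -6 + S (t(S) = S - 3*2 = S - 6 = -6 + S)
(D(n, 13)*t(8))*(-208) = ((2 - 1*13 - 1*1*13²)*(-6 + 8))*(-208) = ((2 - 13 - 1*1*169)*2)*(-208) = ((2 - 13 - 169)*2)*(-208) = -180*2*(-208) = -360*(-208) = 74880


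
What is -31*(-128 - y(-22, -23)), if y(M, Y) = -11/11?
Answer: 3937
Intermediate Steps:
y(M, Y) = -1 (y(M, Y) = -11*1/11 = -1)
-31*(-128 - y(-22, -23)) = -31*(-128 - 1*(-1)) = -31*(-128 + 1) = -31*(-127) = 3937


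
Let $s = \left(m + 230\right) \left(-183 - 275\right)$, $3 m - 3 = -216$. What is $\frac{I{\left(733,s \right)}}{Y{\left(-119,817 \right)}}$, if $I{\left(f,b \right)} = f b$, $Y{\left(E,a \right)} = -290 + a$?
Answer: $- \frac{53378526}{527} \approx -1.0129 \cdot 10^{5}$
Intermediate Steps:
$m = -71$ ($m = 1 + \frac{1}{3} \left(-216\right) = 1 - 72 = -71$)
$s = -72822$ ($s = \left(-71 + 230\right) \left(-183 - 275\right) = 159 \left(-458\right) = -72822$)
$I{\left(f,b \right)} = b f$
$\frac{I{\left(733,s \right)}}{Y{\left(-119,817 \right)}} = \frac{\left(-72822\right) 733}{-290 + 817} = - \frac{53378526}{527}$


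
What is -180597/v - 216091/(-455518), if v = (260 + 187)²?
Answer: -13029419209/30338865354 ≈ -0.42946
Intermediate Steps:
v = 199809 (v = 447² = 199809)
-180597/v - 216091/(-455518) = -180597/199809 - 216091/(-455518) = -180597*1/199809 - 216091*(-1/455518) = -60199/66603 + 216091/455518 = -13029419209/30338865354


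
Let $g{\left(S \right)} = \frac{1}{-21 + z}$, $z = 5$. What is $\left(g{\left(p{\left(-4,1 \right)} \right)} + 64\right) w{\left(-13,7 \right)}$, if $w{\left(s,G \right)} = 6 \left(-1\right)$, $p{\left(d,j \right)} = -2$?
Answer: $- \frac{3069}{8} \approx -383.63$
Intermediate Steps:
$w{\left(s,G \right)} = -6$
$g{\left(S \right)} = - \frac{1}{16}$ ($g{\left(S \right)} = \frac{1}{-21 + 5} = \frac{1}{-16} = - \frac{1}{16}$)
$\left(g{\left(p{\left(-4,1 \right)} \right)} + 64\right) w{\left(-13,7 \right)} = \left(- \frac{1}{16} + 64\right) \left(-6\right) = \frac{1023}{16} \left(-6\right) = - \frac{3069}{8}$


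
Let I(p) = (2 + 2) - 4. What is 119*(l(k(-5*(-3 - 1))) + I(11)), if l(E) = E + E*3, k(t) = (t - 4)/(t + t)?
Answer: 952/5 ≈ 190.40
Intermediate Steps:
k(t) = (-4 + t)/(2*t) (k(t) = (-4 + t)/((2*t)) = (-4 + t)*(1/(2*t)) = (-4 + t)/(2*t))
l(E) = 4*E (l(E) = E + 3*E = 4*E)
I(p) = 0 (I(p) = 4 - 4 = 0)
119*(l(k(-5*(-3 - 1))) + I(11)) = 119*(4*((-4 - 5*(-3 - 1))/(2*((-5*(-3 - 1))))) + 0) = 119*(4*((-4 - 5*(-4))/(2*((-5*(-4))))) + 0) = 119*(4*((½)*(-4 + 20)/20) + 0) = 119*(4*((½)*(1/20)*16) + 0) = 119*(4*(⅖) + 0) = 119*(8/5 + 0) = 119*(8/5) = 952/5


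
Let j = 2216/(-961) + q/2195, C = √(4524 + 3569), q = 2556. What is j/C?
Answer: -2407804*√8093/17071333735 ≈ -0.012688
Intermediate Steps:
C = √8093 ≈ 89.961
j = -2407804/2109395 (j = 2216/(-961) + 2556/2195 = 2216*(-1/961) + 2556*(1/2195) = -2216/961 + 2556/2195 = -2407804/2109395 ≈ -1.1415)
j/C = -2407804*√8093/8093/2109395 = -2407804*√8093/17071333735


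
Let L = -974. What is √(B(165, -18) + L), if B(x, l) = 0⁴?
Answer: I*√974 ≈ 31.209*I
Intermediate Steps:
B(x, l) = 0
√(B(165, -18) + L) = √(0 - 974) = √(-974) = I*√974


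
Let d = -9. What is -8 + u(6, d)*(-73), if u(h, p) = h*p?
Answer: 3934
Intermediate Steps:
-8 + u(6, d)*(-73) = -8 + (6*(-9))*(-73) = -8 - 54*(-73) = -8 + 3942 = 3934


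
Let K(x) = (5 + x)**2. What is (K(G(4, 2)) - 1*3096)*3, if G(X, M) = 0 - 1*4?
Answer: -9285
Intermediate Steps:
G(X, M) = -4 (G(X, M) = 0 - 4 = -4)
(K(G(4, 2)) - 1*3096)*3 = ((5 - 4)**2 - 1*3096)*3 = (1**2 - 3096)*3 = (1 - 3096)*3 = -3095*3 = -9285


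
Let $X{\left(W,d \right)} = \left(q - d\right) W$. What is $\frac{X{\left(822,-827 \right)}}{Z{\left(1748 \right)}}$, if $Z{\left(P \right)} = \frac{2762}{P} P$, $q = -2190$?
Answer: $- \frac{560193}{1381} \approx -405.64$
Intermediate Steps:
$X{\left(W,d \right)} = W \left(-2190 - d\right)$ ($X{\left(W,d \right)} = \left(-2190 - d\right) W = W \left(-2190 - d\right)$)
$Z{\left(P \right)} = 2762$
$\frac{X{\left(822,-827 \right)}}{Z{\left(1748 \right)}} = \frac{\left(-1\right) 822 \left(2190 - 827\right)}{2762} = \left(-1\right) 822 \cdot 1363 \cdot \frac{1}{2762} = \left(-1120386\right) \frac{1}{2762} = - \frac{560193}{1381}$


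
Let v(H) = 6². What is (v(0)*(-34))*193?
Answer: -236232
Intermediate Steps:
v(H) = 36
(v(0)*(-34))*193 = (36*(-34))*193 = -1224*193 = -236232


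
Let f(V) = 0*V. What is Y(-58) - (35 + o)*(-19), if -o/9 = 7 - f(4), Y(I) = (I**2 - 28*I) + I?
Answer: 4398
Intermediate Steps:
f(V) = 0
Y(I) = I**2 - 27*I
o = -63 (o = -9*(7 - 1*0) = -9*(7 + 0) = -9*7 = -63)
Y(-58) - (35 + o)*(-19) = -58*(-27 - 58) - (35 - 63)*(-19) = -58*(-85) - (-28)*(-19) = 4930 - 1*532 = 4930 - 532 = 4398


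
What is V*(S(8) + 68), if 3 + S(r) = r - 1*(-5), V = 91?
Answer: 7098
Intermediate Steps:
S(r) = 2 + r (S(r) = -3 + (r - 1*(-5)) = -3 + (r + 5) = -3 + (5 + r) = 2 + r)
V*(S(8) + 68) = 91*((2 + 8) + 68) = 91*(10 + 68) = 91*78 = 7098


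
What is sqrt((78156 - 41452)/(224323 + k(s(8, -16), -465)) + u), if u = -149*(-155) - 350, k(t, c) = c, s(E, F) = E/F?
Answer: sqrt(284953712298553)/111929 ≈ 150.81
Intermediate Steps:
u = 22745 (u = 23095 - 350 = 22745)
sqrt((78156 - 41452)/(224323 + k(s(8, -16), -465)) + u) = sqrt((78156 - 41452)/(224323 - 465) + 22745) = sqrt(36704/223858 + 22745) = sqrt(36704*(1/223858) + 22745) = sqrt(18352/111929 + 22745) = sqrt(2545843457/111929) = sqrt(284953712298553)/111929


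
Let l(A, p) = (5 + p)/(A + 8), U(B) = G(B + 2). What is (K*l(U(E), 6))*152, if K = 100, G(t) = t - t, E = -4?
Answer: 20900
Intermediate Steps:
G(t) = 0
U(B) = 0
l(A, p) = (5 + p)/(8 + A)
(K*l(U(E), 6))*152 = (100*((5 + 6)/(8 + 0)))*152 = (100*(11/8))*152 = (275/2)*152 = 20900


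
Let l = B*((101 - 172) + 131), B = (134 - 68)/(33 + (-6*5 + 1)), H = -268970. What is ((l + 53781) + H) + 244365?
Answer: 30166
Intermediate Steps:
B = 33/2 (B = 66/(33 + (-30 + 1)) = 66/(33 - 29) = 66/4 = 66*(¼) = 33/2 ≈ 16.500)
l = 990 (l = 33*((101 - 172) + 131)/2 = 33*(-71 + 131)/2 = (33/2)*60 = 990)
((l + 53781) + H) + 244365 = ((990 + 53781) - 268970) + 244365 = (54771 - 268970) + 244365 = -214199 + 244365 = 30166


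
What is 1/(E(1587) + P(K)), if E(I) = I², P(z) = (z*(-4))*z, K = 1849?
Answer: -1/11156635 ≈ -8.9633e-8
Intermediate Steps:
P(z) = -4*z² (P(z) = (-4*z)*z = -4*z²)
1/(E(1587) + P(K)) = 1/(1587² - 4*1849²) = 1/(2518569 - 4*3418801) = 1/(2518569 - 13675204) = 1/(-11156635) = -1/11156635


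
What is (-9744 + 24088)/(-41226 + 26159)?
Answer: -14344/15067 ≈ -0.95201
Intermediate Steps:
(-9744 + 24088)/(-41226 + 26159) = 14344/(-15067) = 14344*(-1/15067) = -14344/15067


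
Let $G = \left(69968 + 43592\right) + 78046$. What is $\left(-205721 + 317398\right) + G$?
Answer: $303283$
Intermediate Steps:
$G = 191606$ ($G = 113560 + 78046 = 191606$)
$\left(-205721 + 317398\right) + G = \left(-205721 + 317398\right) + 191606 = 111677 + 191606 = 303283$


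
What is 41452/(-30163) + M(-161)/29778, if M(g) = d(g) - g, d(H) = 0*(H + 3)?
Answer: -175643059/128313402 ≈ -1.3689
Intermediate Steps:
d(H) = 0 (d(H) = 0*(3 + H) = 0)
M(g) = -g (M(g) = 0 - g = -g)
41452/(-30163) + M(-161)/29778 = 41452/(-30163) - 1*(-161)/29778 = 41452*(-1/30163) + 161*(1/29778) = -41452/30163 + 23/4254 = -175643059/128313402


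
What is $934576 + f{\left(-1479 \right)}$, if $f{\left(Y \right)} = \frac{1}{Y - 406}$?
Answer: $\frac{1761675759}{1885} \approx 9.3458 \cdot 10^{5}$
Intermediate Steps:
$f{\left(Y \right)} = \frac{1}{-406 + Y}$
$934576 + f{\left(-1479 \right)} = 934576 + \frac{1}{-406 - 1479} = 934576 + \frac{1}{-1885} = 934576 - \frac{1}{1885} = \frac{1761675759}{1885}$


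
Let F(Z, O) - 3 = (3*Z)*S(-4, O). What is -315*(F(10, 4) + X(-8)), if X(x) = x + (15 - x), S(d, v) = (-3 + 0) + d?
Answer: 60480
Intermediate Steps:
S(d, v) = -3 + d
X(x) = 15
F(Z, O) = 3 - 21*Z (F(Z, O) = 3 + (3*Z)*(-3 - 4) = 3 + (3*Z)*(-7) = 3 - 21*Z)
-315*(F(10, 4) + X(-8)) = -315*((3 - 21*10) + 15) = -315*((3 - 210) + 15) = -315*(-207 + 15) = -315*(-192) = 60480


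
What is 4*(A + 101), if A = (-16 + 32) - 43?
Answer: 296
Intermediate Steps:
A = -27 (A = 16 - 43 = -27)
4*(A + 101) = 4*(-27 + 101) = 4*74 = 296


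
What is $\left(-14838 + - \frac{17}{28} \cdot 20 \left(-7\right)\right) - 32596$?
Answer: $-47349$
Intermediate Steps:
$\left(-14838 + - \frac{17}{28} \cdot 20 \left(-7\right)\right) - 32596 = \left(-14838 + \left(-17\right) \frac{1}{28} \cdot 20 \left(-7\right)\right) - 32596 = \left(-14838 + \left(- \frac{17}{28}\right) 20 \left(-7\right)\right) - 32596 = \left(-14838 - -85\right) - 32596 = \left(-14838 + 85\right) - 32596 = -14753 - 32596 = -47349$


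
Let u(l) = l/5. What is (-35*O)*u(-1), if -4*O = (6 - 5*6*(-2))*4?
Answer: -462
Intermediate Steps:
u(l) = l/5 (u(l) = l*(⅕) = l/5)
O = -66 (O = -(6 - 5*6*(-2))*4/4 = -(6 - 30*(-2))*4/4 = -(6 + 60)*4/4 = -33*4/2 = -¼*264 = -66)
(-35*O)*u(-1) = (-35*(-66))*((⅕)*(-1)) = 2310*(-⅕) = -462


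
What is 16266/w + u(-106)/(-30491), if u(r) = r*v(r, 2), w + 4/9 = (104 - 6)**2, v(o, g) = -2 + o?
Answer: 1737112959/1317699056 ≈ 1.3183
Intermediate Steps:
w = 86432/9 (w = -4/9 + (104 - 6)**2 = -4/9 + 98**2 = -4/9 + 9604 = 86432/9 ≈ 9603.6)
u(r) = r*(-2 + r)
16266/w + u(-106)/(-30491) = 16266/(86432/9) - 106*(-2 - 106)/(-30491) = 16266*(9/86432) - 106*(-108)*(-1/30491) = 73197/43216 + 11448*(-1/30491) = 73197/43216 - 11448/30491 = 1737112959/1317699056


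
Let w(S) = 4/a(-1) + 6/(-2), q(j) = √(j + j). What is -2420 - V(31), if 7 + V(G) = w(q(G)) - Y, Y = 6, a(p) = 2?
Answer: -2406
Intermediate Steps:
q(j) = √2*√j (q(j) = √(2*j) = √2*√j)
w(S) = -1 (w(S) = 4/2 + 6/(-2) = 4*(½) + 6*(-½) = 2 - 3 = -1)
V(G) = -14 (V(G) = -7 + (-1 - 1*6) = -7 + (-1 - 6) = -7 - 7 = -14)
-2420 - V(31) = -2420 - 1*(-14) = -2420 + 14 = -2406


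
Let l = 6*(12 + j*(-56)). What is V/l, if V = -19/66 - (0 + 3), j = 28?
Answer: 217/616176 ≈ 0.00035217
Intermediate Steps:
V = -217/66 (V = -19*1/66 - 1*3 = -19/66 - 3 = -217/66 ≈ -3.2879)
l = -9336 (l = 6*(12 + 28*(-56)) = 6*(12 - 1568) = 6*(-1556) = -9336)
V/l = -217/66/(-9336) = -217/66*(-1/9336) = 217/616176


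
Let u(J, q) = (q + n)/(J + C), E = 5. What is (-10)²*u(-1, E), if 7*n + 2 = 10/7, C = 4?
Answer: 24100/147 ≈ 163.95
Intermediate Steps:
n = -4/49 (n = -2/7 + (10/7)/7 = -2/7 + (10*(⅐))/7 = -2/7 + (⅐)*(10/7) = -2/7 + 10/49 = -4/49 ≈ -0.081633)
u(J, q) = (-4/49 + q)/(4 + J) (u(J, q) = (q - 4/49)/(J + 4) = (-4/49 + q)/(4 + J))
(-10)²*u(-1, E) = (-10)²*((-4/49 + 5)/(4 - 1)) = 100*((241/49)/3) = 100*((⅓)*(241/49)) = 100*(241/147) = 24100/147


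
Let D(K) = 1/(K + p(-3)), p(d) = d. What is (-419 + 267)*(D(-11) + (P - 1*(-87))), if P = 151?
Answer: -253156/7 ≈ -36165.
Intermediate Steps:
D(K) = 1/(-3 + K) (D(K) = 1/(K - 3) = 1/(-3 + K))
(-419 + 267)*(D(-11) + (P - 1*(-87))) = (-419 + 267)*(1/(-3 - 11) + (151 - 1*(-87))) = -152*(1/(-14) + (151 + 87)) = -152*(-1/14 + 238) = -152*3331/14 = -253156/7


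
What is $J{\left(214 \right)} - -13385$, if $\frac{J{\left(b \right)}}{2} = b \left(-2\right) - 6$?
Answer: $12517$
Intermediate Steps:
$J{\left(b \right)} = -12 - 4 b$ ($J{\left(b \right)} = 2 \left(b \left(-2\right) - 6\right) = 2 \left(- 2 b - 6\right) = 2 \left(-6 - 2 b\right) = -12 - 4 b$)
$J{\left(214 \right)} - -13385 = \left(-12 - 856\right) - -13385 = \left(-12 - 856\right) + 13385 = -868 + 13385 = 12517$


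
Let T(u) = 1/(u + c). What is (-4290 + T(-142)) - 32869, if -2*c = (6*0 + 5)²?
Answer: -11482133/309 ≈ -37159.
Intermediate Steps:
c = -25/2 (c = -(6*0 + 5)²/2 = -(0 + 5)²/2 = -½*5² = -½*25 = -25/2 ≈ -12.500)
T(u) = 1/(-25/2 + u) (T(u) = 1/(u - 25/2) = 1/(-25/2 + u))
(-4290 + T(-142)) - 32869 = (-4290 + 2/(-25 + 2*(-142))) - 32869 = (-4290 + 2/(-25 - 284)) - 32869 = (-4290 + 2/(-309)) - 32869 = (-4290 + 2*(-1/309)) - 32869 = (-4290 - 2/309) - 32869 = -1325612/309 - 32869 = -11482133/309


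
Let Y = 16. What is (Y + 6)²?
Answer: 484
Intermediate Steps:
(Y + 6)² = (16 + 6)² = 22² = 484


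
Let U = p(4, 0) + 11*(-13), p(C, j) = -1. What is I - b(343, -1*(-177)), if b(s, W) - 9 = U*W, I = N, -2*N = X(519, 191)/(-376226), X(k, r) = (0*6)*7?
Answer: 25479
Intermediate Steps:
X(k, r) = 0 (X(k, r) = 0*7 = 0)
N = 0 (N = -0/(-376226) = -0*(-1)/376226 = -½*0 = 0)
U = -144 (U = -1 + 11*(-13) = -1 - 143 = -144)
I = 0
b(s, W) = 9 - 144*W
I - b(343, -1*(-177)) = 0 - (9 - (-144)*(-177)) = 0 - (9 - 144*177) = 0 - (9 - 25488) = 0 - 1*(-25479) = 0 + 25479 = 25479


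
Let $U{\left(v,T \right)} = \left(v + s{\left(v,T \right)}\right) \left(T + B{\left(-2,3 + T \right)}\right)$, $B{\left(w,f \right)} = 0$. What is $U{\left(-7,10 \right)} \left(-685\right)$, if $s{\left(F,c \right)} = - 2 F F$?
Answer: $719250$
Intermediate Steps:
$s{\left(F,c \right)} = - 2 F^{2}$
$U{\left(v,T \right)} = T \left(v - 2 v^{2}\right)$ ($U{\left(v,T \right)} = \left(v - 2 v^{2}\right) \left(T + 0\right) = \left(v - 2 v^{2}\right) T = T \left(v - 2 v^{2}\right)$)
$U{\left(-7,10 \right)} \left(-685\right) = 10 \left(-7\right) \left(1 - -14\right) \left(-685\right) = 10 \left(-7\right) \left(1 + 14\right) \left(-685\right) = 10 \left(-7\right) 15 \left(-685\right) = \left(-1050\right) \left(-685\right) = 719250$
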